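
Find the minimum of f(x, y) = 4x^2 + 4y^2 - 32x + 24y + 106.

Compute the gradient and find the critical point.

f(x,y) = 4x^2 + 4y^2 - 32x + 24y + 106
df/dx = 8x + (-32) = 0  =>  x = 4
df/dy = 8y + (24) = 0  =>  y = -3
f(4, -3) = 4*(4)^2 + 4*(-3)^2 + -32*(4) + 24*(-3) + 106 = 6
Hessian is diagonal with entries 8, 8 > 0, so this is a minimum.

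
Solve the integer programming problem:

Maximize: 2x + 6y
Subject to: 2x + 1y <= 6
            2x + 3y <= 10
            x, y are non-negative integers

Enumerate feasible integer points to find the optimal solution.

Constraint 1: 2x + 1y <= 6
Constraint 2: 2x + 3y <= 10
Feasible x range (need y >= 0): 0 <= x <= min(6/2, 10/2) => x in {0, ..., 3}.
Enumerate feasible integer points row by row (the coefficient of y is 6 > 0, so for each x the largest feasible y gives the best value):
  x = 0: y <= min((6 - 2*0)/1, (10 - 2*0)/3) => y in {0, ..., 3}; best 2*0 + 6*3 = 18
  x = 1: y <= min((6 - 2*1)/1, (10 - 2*1)/3) => y in {0, ..., 2}; best 2*1 + 6*2 = 14
  x = 2: y <= min((6 - 2*2)/1, (10 - 2*2)/3) => y in {0, ..., 2}; best 2*2 + 6*2 = 16
  x = 3: y <= min((6 - 2*3)/1, (10 - 2*3)/3) => y in {0}; best 2*3 + 6*0 = 6
The maximum 2x + 6y = 18 is achieved at x = 0, y = 3.
Check: 2*0 + 1*3 = 3 <= 6 and 2*0 + 3*3 = 9 <= 10.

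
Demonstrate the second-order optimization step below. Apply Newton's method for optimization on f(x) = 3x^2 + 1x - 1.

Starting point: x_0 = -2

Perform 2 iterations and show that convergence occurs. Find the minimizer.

f(x) = 3x^2 + 1x - 1, f'(x) = 6x + (1), f''(x) = 6
Step 1: f'(-2) = -11, x_1 = -2 - -11/6 = -1/6
Step 2: f'(-1/6) = 0, x_2 = -1/6 (converged)
Newton's method converges in 1 step for quadratics.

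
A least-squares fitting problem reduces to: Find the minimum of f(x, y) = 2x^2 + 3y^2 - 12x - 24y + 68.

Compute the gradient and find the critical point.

f(x,y) = 2x^2 + 3y^2 - 12x - 24y + 68
df/dx = 4x + (-12) = 0  =>  x = 3
df/dy = 6y + (-24) = 0  =>  y = 4
f(3, 4) = 2*(3)^2 + 3*(4)^2 + -12*(3) + -24*(4) + 68 = 2
Hessian is diagonal with entries 4, 6 > 0, so this is a minimum.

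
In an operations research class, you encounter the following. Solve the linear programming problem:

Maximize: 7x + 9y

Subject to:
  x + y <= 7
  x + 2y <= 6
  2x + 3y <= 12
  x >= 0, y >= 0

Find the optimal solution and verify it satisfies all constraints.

Feasible vertices: (0, 0), (0, 3), (6, 0)
Objective 7x + 9y at each vertex:
  (0, 0): 0
  (0, 3): 27
  (6, 0): 42
Maximum is 42 at (6, 0).
Verify constraints at (x, y) = (6, 0):
  1*6 + 1*0 = 6 <= 7
  1*6 + 2*0 = 6 <= 6 (active)
  2*6 + 3*0 = 12 <= 12 (active)
  x = 6 >= 0, y = 0 >= 0. All constraints satisfied.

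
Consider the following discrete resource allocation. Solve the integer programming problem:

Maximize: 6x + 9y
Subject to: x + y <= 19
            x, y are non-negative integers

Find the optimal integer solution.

Objective: 6x + 9y, constraint: x + y <= 19
Coefficient of y is 9 > coefficient of x is 6, so allocate the entire budget to y.
Optimal: x = 0, y = 19, value = 171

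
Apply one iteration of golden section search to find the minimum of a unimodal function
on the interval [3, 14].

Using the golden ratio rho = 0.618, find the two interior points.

Golden section search on [3, 14].
Golden ratio rho = 0.618 (approx).
Interior points:
  x_1 = 3 + (1-0.618)*11 = 7.2020
  x_2 = 3 + 0.618*11 = 9.7980
Compare f(x_1) and f(x_2) to determine which subinterval to keep.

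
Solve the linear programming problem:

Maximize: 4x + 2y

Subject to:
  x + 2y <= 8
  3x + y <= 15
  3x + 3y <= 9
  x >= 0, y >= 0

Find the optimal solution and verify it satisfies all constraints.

Feasible vertices: (0, 0), (0, 3), (3, 0)
Objective 4x + 2y at each vertex:
  (0, 0): 0
  (0, 3): 6
  (3, 0): 12
Maximum is 12 at (3, 0).
Verify constraints at (x, y) = (3, 0):
  1*3 + 2*0 = 3 <= 8
  3*3 + 1*0 = 9 <= 15
  3*3 + 3*0 = 9 <= 9 (active)
  x = 3 >= 0, y = 0 >= 0. All constraints satisfied.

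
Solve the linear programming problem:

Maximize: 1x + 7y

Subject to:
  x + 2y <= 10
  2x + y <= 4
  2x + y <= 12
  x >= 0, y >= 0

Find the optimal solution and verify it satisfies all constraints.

Feasible vertices: (0, 0), (0, 4), (2, 0)
Objective 1x + 7y at each vertex:
  (0, 0): 0
  (0, 4): 28
  (2, 0): 2
Maximum is 28 at (0, 4).
Verify constraints at (x, y) = (0, 4):
  1*0 + 2*4 = 8 <= 10
  2*0 + 1*4 = 4 <= 4 (active)
  2*0 + 1*4 = 4 <= 12
  x = 0 >= 0, y = 4 >= 0. All constraints satisfied.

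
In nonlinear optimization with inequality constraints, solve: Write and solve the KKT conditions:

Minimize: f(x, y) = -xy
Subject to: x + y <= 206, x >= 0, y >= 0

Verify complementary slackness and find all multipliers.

Problem: min -xy s.t. x + y <= 206 (multiplier lambda), x >= 0 (mu_x), y >= 0 (mu_y)
KKT stationarity: -y + lambda - mu_x = 0, -x + lambda - mu_y = 0, with lambda, mu_x, mu_y >= 0
Complementary slackness: lambda*(x + y - 206) = 0, mu_x*x = 0, mu_y*y = 0
If lambda = 0: y = -mu_x <= 0 and x = -mu_y <= 0 force x = y = 0 with f = 0; but x = y = 103 is feasible with f = -10609 < 0, so this is not the minimum. Hence lambda > 0 and x + y = 206.
Try x > 0, y > 0 (so mu_x = mu_y = 0): y = lambda, x = lambda => x = y = lambda
x + y = 206 => 2*lambda = 206 => lambda = 103
x* = y* = 103 > 0, consistent with mu_x = mu_y = 0.
(Any feasible point with x = 0 or y = 0 has f = 0 > -10609, so the minimum is not on those boundaries.)
min(-xy) = -10609 (i.e. max xy = 10609)
Multipliers: lambda = 103, mu_x = 0, mu_y = 0
Complementary slackness: lambda*(x + y - 206) = 103*(103 + 103 - 206) = 0, mu_x*x = 0*103 = 0, mu_y*y = 0*103 = 0. Satisfied.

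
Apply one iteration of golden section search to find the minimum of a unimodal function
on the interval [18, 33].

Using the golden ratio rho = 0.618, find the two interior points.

Golden section search on [18, 33].
Golden ratio rho = 0.618 (approx).
Interior points:
  x_1 = 18 + (1-0.618)*15 = 23.7300
  x_2 = 18 + 0.618*15 = 27.2700
Compare f(x_1) and f(x_2) to determine which subinterval to keep.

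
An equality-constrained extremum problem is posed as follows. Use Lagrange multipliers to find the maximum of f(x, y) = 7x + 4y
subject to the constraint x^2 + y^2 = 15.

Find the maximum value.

Set up Lagrange conditions: grad f = lambda * grad g
  7 = 2*lambda*x
  4 = 2*lambda*y
From these: x/y = 7/4, so x = 7t, y = 4t for some t.
Substitute into constraint: (7t)^2 + (4t)^2 = 15
  t^2 * 65 = 15
  t = sqrt(15/65)
Maximum = 7*x + 4*y = (7^2 + 4^2)*t = 65 * sqrt(15/65) = sqrt(975)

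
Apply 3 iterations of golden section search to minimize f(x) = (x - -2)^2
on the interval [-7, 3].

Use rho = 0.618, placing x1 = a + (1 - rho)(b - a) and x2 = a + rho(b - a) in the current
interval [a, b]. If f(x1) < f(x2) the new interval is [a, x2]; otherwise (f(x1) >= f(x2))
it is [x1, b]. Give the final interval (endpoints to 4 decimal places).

Golden section search for min of f(x) = (x - -2)^2 on [-7, 3].
Each step: x1 = a + (1 - rho)(b - a), x2 = a + rho(b - a); if f(x1) < f(x2) keep [a, x2], otherwise keep [x1, b].
Step 1: [-7.0000, 3.0000], x1=-3.1800 (f=1.3924), x2=-0.8200 (f=1.3924); f(x1) = f(x2) (tie, not '<') => keep [-3.1800, 3.0000]
Step 2: [-3.1800, 3.0000], x1=-0.8192 (f=1.3942), x2=0.6392 (f=6.9656); f(x1) < f(x2) => keep [-3.1800, 0.6392]
Step 3: [-3.1800, 0.6392], x1=-1.7211 (f=0.0778), x2=-0.8197 (f=1.3931); f(x1) < f(x2) => keep [-3.1800, -0.8197]
Final interval: [-3.1800, -0.8197]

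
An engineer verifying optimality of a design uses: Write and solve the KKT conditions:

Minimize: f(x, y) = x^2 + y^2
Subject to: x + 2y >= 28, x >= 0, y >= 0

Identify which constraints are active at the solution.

KKT conditions for min x^2 + y^2 s.t. 1x + 2y >= 28, x >= 0, y >= 0:
Stationarity: 2x = mu*1 + mu_x, 2y = mu*2 + mu_y, with mu, mu_x, mu_y >= 0
Complementary slackness: mu*(x + 2y - 28) = 0, mu_x*x = 0, mu_y*y = 0
(0, 0) is infeasible (1*0 + 2*0 < 28), so if mu = 0 stationarity would force x = mu_x/2 >= 0, y = mu_y/2 >= 0 with mu_x*x = mu_y*y = 0, i.e. x = y = 0: contradiction. Hence mu > 0 and x + 2y = 28 is active.
Try x > 0, y > 0 (so mu_x = mu_y = 0): x = 1*mu/2, y = 2*mu/2
Substitute: 1*(1*mu/2) + 2*(2*mu/2) = 28
  mu*5/2 = 28 => mu = 56/5
x* = 28/5 > 0, y* = 56/5 > 0, consistent with mu_x = mu_y = 0.
f is convex and the constraints are linear, so this KKT point is the global minimum.
f* = 784/5
Active constraints: x + 2y >= 28 (holds with equality, mu = 56/5 > 0); x >= 0 and y >= 0 are inactive (mu_x = mu_y = 0).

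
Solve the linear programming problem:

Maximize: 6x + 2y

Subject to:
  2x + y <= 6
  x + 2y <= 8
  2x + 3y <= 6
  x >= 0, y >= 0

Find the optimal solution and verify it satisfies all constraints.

Feasible vertices: (0, 0), (0, 2), (3, 0)
Objective 6x + 2y at each vertex:
  (0, 0): 0
  (0, 2): 4
  (3, 0): 18
Maximum is 18 at (3, 0).
Verify constraints at (x, y) = (3, 0):
  2*3 + 1*0 = 6 <= 6 (active)
  1*3 + 2*0 = 3 <= 8
  2*3 + 3*0 = 6 <= 6 (active)
  x = 3 >= 0, y = 0 >= 0. All constraints satisfied.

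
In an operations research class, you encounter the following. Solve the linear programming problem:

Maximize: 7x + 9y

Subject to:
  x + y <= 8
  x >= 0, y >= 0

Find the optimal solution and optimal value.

The feasible region has vertices at [(0, 0), (8, 0), (0, 8)].
Checking objective 7x + 9y at each vertex:
  (0, 0): 7*0 + 9*0 = 0
  (8, 0): 7*8 + 9*0 = 56
  (0, 8): 7*0 + 9*8 = 72
Maximum is 72 at (0, 8).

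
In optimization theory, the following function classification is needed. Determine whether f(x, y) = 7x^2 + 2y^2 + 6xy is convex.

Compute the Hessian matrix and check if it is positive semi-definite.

f(x,y) = 7x^2 + 2y^2 + 6xy
Hessian H = [[14, 6], [6, 4]]
trace(H) = 18, det(H) = 20
Eigenvalues: (18 +/- sqrt(244)) / 2 = 16.81, 1.19
Since both eigenvalues > 0, f is convex.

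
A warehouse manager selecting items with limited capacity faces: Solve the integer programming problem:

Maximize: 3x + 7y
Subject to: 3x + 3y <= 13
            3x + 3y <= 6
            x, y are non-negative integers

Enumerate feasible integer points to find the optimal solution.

Constraint 1: 3x + 3y <= 13
Constraint 2: 3x + 3y <= 6
Feasible x range (need y >= 0): 0 <= x <= min(13/3, 6/3) => x in {0, ..., 2}.
Enumerate feasible integer points row by row (the coefficient of y is 7 > 0, so for each x the largest feasible y gives the best value):
  x = 0: y <= min((13 - 3*0)/3, (6 - 3*0)/3) => y in {0, ..., 2}; best 3*0 + 7*2 = 14
  x = 1: y <= min((13 - 3*1)/3, (6 - 3*1)/3) => y in {0, ..., 1}; best 3*1 + 7*1 = 10
  x = 2: y <= min((13 - 3*2)/3, (6 - 3*2)/3) => y in {0}; best 3*2 + 7*0 = 6
The maximum 3x + 7y = 14 is achieved at x = 0, y = 2.
Check: 3*0 + 3*2 = 6 <= 13 and 3*0 + 3*2 = 6 <= 6.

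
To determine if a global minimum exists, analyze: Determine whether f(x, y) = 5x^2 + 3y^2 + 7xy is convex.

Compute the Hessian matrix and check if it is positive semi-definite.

f(x,y) = 5x^2 + 3y^2 + 7xy
Hessian H = [[10, 7], [7, 6]]
trace(H) = 16, det(H) = 11
Eigenvalues: (16 +/- sqrt(212)) / 2 = 15.28, 0.7199
Since both eigenvalues > 0, f is convex.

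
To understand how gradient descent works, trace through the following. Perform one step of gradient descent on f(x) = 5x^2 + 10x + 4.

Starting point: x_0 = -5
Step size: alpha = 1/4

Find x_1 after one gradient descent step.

f(x) = 5x^2 + 10x + 4
f'(x) = 10x + 10
f'(-5) = 10*-5 + (10) = -40
x_1 = x_0 - alpha * f'(x_0) = -5 - 1/4 * -40 = 5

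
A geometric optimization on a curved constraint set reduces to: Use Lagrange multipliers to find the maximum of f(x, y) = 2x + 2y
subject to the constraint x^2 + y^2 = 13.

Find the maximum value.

Set up Lagrange conditions: grad f = lambda * grad g
  2 = 2*lambda*x
  2 = 2*lambda*y
From these: x/y = 2/2, so x = 2t, y = 2t for some t.
Substitute into constraint: (2t)^2 + (2t)^2 = 13
  t^2 * 8 = 13
  t = sqrt(13/8)
Maximum = 2*x + 2*y = (2^2 + 2^2)*t = 8 * sqrt(13/8) = sqrt(104)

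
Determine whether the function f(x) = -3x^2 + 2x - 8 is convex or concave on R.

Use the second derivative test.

f(x) = -3x^2 + 2x - 8
f'(x) = -6x + 2
f''(x) = -6
Since f''(x) = -6 < 0 for all x, f is concave on R.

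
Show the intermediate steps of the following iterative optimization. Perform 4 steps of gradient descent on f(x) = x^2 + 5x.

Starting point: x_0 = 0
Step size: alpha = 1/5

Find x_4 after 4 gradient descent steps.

f(x) = x^2 + 5x, f'(x) = 2x + (5)
Step 1: f'(0) = 5, x_1 = 0 - 1/5 * 5 = -1
Step 2: f'(-1) = 3, x_2 = -1 - 1/5 * 3 = -8/5
Step 3: f'(-8/5) = 9/5, x_3 = -8/5 - 1/5 * 9/5 = -49/25
Step 4: f'(-49/25) = 27/25, x_4 = -49/25 - 1/5 * 27/25 = -272/125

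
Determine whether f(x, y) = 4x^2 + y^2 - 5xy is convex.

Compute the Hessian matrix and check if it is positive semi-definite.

f(x,y) = 4x^2 + y^2 - 5xy
Hessian H = [[8, -5], [-5, 2]]
trace(H) = 10, det(H) = -9
Eigenvalues: (10 +/- sqrt(136)) / 2 = 10.83, -0.831
Since not both eigenvalues positive, f is neither convex nor concave.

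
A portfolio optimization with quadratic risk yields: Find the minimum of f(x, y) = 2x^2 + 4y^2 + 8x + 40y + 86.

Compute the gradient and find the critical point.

f(x,y) = 2x^2 + 4y^2 + 8x + 40y + 86
df/dx = 4x + (8) = 0  =>  x = -2
df/dy = 8y + (40) = 0  =>  y = -5
f(-2, -5) = 2*(-2)^2 + 4*(-5)^2 + 8*(-2) + 40*(-5) + 86 = -22
Hessian is diagonal with entries 4, 8 > 0, so this is a minimum.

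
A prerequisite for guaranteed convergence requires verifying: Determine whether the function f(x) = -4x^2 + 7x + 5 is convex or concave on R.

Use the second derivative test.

f(x) = -4x^2 + 7x + 5
f'(x) = -8x + 7
f''(x) = -8
Since f''(x) = -8 < 0 for all x, f is concave on R.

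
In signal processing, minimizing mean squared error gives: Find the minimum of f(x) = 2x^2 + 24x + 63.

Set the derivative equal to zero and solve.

f(x) = 2x^2 + 24x + 63
f'(x) = 4x + (24) = 0
x = -24/4 = -6
f(-6) = -9
Since f''(x) = 4 > 0, this is a minimum.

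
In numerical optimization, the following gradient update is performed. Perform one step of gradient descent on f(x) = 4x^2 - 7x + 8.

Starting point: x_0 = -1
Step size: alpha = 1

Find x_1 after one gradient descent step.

f(x) = 4x^2 - 7x + 8
f'(x) = 8x - 7
f'(-1) = 8*-1 + (-7) = -15
x_1 = x_0 - alpha * f'(x_0) = -1 - 1 * -15 = 14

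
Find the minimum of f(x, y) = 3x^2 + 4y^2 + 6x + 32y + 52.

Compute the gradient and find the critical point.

f(x,y) = 3x^2 + 4y^2 + 6x + 32y + 52
df/dx = 6x + (6) = 0  =>  x = -1
df/dy = 8y + (32) = 0  =>  y = -4
f(-1, -4) = 3*(-1)^2 + 4*(-4)^2 + 6*(-1) + 32*(-4) + 52 = -15
Hessian is diagonal with entries 6, 8 > 0, so this is a minimum.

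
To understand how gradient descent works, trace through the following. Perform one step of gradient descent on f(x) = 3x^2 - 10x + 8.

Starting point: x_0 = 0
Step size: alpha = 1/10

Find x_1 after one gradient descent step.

f(x) = 3x^2 - 10x + 8
f'(x) = 6x - 10
f'(0) = 6*0 + (-10) = -10
x_1 = x_0 - alpha * f'(x_0) = 0 - 1/10 * -10 = 1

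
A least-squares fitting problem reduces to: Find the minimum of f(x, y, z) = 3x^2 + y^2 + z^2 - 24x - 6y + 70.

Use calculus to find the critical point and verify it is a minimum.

f(x,y,z) = 3x^2 + y^2 + z^2 - 24x - 6y + 70
df/dx = 6x + (-24) = 0 => x = 4
df/dy = 2y + (-6) = 0 => y = 3
df/dz = 2z + (0) = 0 => z = 0
f(4,3,0) = 3*(4)^2 + 1*(3)^2 + 1*(0)^2 + -24*(4) + -6*(3) + 70 = 13
Hessian is diagonal with entries 6, 2, 2 > 0, confirmed minimum.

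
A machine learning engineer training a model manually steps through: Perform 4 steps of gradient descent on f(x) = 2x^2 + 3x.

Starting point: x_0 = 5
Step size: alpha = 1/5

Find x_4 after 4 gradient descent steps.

f(x) = 2x^2 + 3x, f'(x) = 4x + (3)
Step 1: f'(5) = 23, x_1 = 5 - 1/5 * 23 = 2/5
Step 2: f'(2/5) = 23/5, x_2 = 2/5 - 1/5 * 23/5 = -13/25
Step 3: f'(-13/25) = 23/25, x_3 = -13/25 - 1/5 * 23/25 = -88/125
Step 4: f'(-88/125) = 23/125, x_4 = -88/125 - 1/5 * 23/125 = -463/625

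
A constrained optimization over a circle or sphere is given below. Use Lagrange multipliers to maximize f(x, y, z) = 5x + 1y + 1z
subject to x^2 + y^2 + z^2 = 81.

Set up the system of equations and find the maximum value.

Lagrange conditions: 5 = 2*lambda*x, 1 = 2*lambda*y, 1 = 2*lambda*z
So x:5 = y:1 = z:1, i.e. x = 5t, y = 1t, z = 1t
Constraint: t^2*(5^2 + 1^2 + 1^2) = 81
  t^2 * 27 = 81  =>  t = sqrt(3)
Maximum = 5*5t + 1*1t + 1*1t = 27*sqrt(3) = sqrt(2187)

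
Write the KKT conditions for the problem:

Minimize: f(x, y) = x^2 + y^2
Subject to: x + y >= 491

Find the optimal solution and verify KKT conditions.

KKT conditions for min x^2 + y^2 s.t. x + y >= 491:
Stationarity: 2x = mu, 2y = mu
So x = y = mu/2.
Complementary slackness: mu*(x + y - 491) = 0
Primal feasibility: x + y >= 491; dual feasibility: mu >= 0
If mu = 0 then x = y = 0, but 0 + 0 < 491 is infeasible, so the constraint is active.
Constraint active: x + y = 2*(mu/2) = 491 => mu = 491
x = y = 491/2, f = 241081/2
Verify: stationarity 2*(491/2) = 491 = mu; primal 491/2 + 491/2 = 491 >= 491; dual mu = 491 >= 0; complementary slackness 491*(491 - 491) = 0. All KKT conditions hold.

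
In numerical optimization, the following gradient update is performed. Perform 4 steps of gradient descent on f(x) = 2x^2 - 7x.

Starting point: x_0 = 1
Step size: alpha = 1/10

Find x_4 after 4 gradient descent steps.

f(x) = 2x^2 - 7x, f'(x) = 4x + (-7)
Step 1: f'(1) = -3, x_1 = 1 - 1/10 * -3 = 13/10
Step 2: f'(13/10) = -9/5, x_2 = 13/10 - 1/10 * -9/5 = 37/25
Step 3: f'(37/25) = -27/25, x_3 = 37/25 - 1/10 * -27/25 = 397/250
Step 4: f'(397/250) = -81/125, x_4 = 397/250 - 1/10 * -81/125 = 1033/625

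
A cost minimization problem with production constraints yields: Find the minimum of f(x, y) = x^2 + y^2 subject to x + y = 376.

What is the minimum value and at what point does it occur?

Substitute y = 376 - x into f(x,y) = x^2 + y^2:
g(x) = x^2 + (376 - x)^2 = 2x^2 - 752x + 141376
g'(x) = 4x - 752 = 0  =>  x = 188
y = 376 - 188 = 188
Minimum value = 188^2 + 188^2 = 70688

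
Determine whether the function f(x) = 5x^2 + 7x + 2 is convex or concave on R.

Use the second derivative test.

f(x) = 5x^2 + 7x + 2
f'(x) = 10x + 7
f''(x) = 10
Since f''(x) = 10 > 0 for all x, f is convex on R.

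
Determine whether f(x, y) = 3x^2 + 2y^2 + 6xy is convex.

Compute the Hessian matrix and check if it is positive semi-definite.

f(x,y) = 3x^2 + 2y^2 + 6xy
Hessian H = [[6, 6], [6, 4]]
trace(H) = 10, det(H) = -12
Eigenvalues: (10 +/- sqrt(148)) / 2 = 11.08, -1.083
Since not both eigenvalues positive, f is neither convex nor concave.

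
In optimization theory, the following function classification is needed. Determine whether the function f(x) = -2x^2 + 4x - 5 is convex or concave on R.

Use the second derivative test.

f(x) = -2x^2 + 4x - 5
f'(x) = -4x + 4
f''(x) = -4
Since f''(x) = -4 < 0 for all x, f is concave on R.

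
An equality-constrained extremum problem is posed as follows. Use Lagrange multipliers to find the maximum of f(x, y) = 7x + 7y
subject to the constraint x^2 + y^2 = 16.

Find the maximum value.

Set up Lagrange conditions: grad f = lambda * grad g
  7 = 2*lambda*x
  7 = 2*lambda*y
From these: x/y = 7/7, so x = 7t, y = 7t for some t.
Substitute into constraint: (7t)^2 + (7t)^2 = 16
  t^2 * 98 = 16
  t = sqrt(16/98)
Maximum = 7*x + 7*y = (7^2 + 7^2)*t = 98 * sqrt(16/98) = sqrt(1568)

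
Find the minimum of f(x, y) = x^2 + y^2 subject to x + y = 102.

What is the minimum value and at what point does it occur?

Substitute y = 102 - x into f(x,y) = x^2 + y^2:
g(x) = x^2 + (102 - x)^2 = 2x^2 - 204x + 10404
g'(x) = 4x - 204 = 0  =>  x = 51
y = 102 - 51 = 51
Minimum value = 51^2 + 51^2 = 5202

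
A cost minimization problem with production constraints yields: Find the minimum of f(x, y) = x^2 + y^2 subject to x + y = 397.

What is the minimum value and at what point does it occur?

Substitute y = 397 - x into f(x,y) = x^2 + y^2:
g(x) = x^2 + (397 - x)^2 = 2x^2 - 794x + 157609
g'(x) = 4x - 794 = 0  =>  x = 397/2
y = 397 - 397/2 = 397/2
Minimum value = (397/2)^2 + (397/2)^2 = 157609/2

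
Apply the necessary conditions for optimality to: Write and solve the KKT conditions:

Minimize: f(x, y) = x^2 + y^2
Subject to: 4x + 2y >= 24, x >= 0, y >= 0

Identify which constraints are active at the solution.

KKT conditions for min x^2 + y^2 s.t. 4x + 2y >= 24, x >= 0, y >= 0:
Stationarity: 2x = mu*4 + mu_x, 2y = mu*2 + mu_y, with mu, mu_x, mu_y >= 0
Complementary slackness: mu*(4x + 2y - 24) = 0, mu_x*x = 0, mu_y*y = 0
(0, 0) is infeasible (4*0 + 2*0 < 24), so if mu = 0 stationarity would force x = mu_x/2 >= 0, y = mu_y/2 >= 0 with mu_x*x = mu_y*y = 0, i.e. x = y = 0: contradiction. Hence mu > 0 and 4x + 2y = 24 is active.
Try x > 0, y > 0 (so mu_x = mu_y = 0): x = 4*mu/2, y = 2*mu/2
Substitute: 4*(4*mu/2) + 2*(2*mu/2) = 24
  mu*20/2 = 24 => mu = 12/5
x* = 24/5 > 0, y* = 12/5 > 0, consistent with mu_x = mu_y = 0.
f is convex and the constraints are linear, so this KKT point is the global minimum.
f* = 144/5
Active constraints: 4x + 2y >= 24 (holds with equality, mu = 12/5 > 0); x >= 0 and y >= 0 are inactive (mu_x = mu_y = 0).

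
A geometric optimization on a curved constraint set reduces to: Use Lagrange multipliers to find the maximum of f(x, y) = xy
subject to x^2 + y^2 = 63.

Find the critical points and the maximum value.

Lagrange conditions: y = 2*lambda*x and x = 2*lambda*y
If x = 0 then y = 0, violating the constraint, so x, y != 0.
Dividing: y/x = x/y => x^2 = y^2 => y = x or y = -x
Constraint: 2x^2 = 63 => x^2 = 63/2 => x = +/-sqrt(63/2)
Critical points: (sqrt(63/2), sqrt(63/2)), (-sqrt(63/2), -sqrt(63/2)), (sqrt(63/2), -sqrt(63/2)), (-sqrt(63/2), sqrt(63/2))
  y = x:  xy = x^2 = 63/2  at (sqrt(63/2), sqrt(63/2)) and (-sqrt(63/2), -sqrt(63/2))
  y = -x: xy = -x^2 = -63/2 at (sqrt(63/2), -sqrt(63/2)) and (-sqrt(63/2), sqrt(63/2))
Maximum xy = 63/2 at (sqrt(63/2), sqrt(63/2)) and (-sqrt(63/2), -sqrt(63/2))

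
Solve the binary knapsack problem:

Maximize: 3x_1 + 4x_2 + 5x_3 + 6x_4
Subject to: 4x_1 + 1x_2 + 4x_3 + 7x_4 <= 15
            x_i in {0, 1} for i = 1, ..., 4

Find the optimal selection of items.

Items: item 1 (v=3, w=4), item 2 (v=4, w=1), item 3 (v=5, w=4), item 4 (v=6, w=7)
Capacity: 15
Checking all 16 subsets (w = total weight, v = total value):
  {}: w = 0, v = 0
  {1}: w = 4, v = 3
  {2}: w = 1, v = 4
  {3}: w = 4, v = 5
  {4}: w = 7, v = 6
  {1, 2}: w = 5, v = 7
  {1, 3}: w = 8, v = 8
  {1, 4}: w = 11, v = 9
  {2, 3}: w = 5, v = 9
  {2, 4}: w = 8, v = 10
  {3, 4}: w = 11, v = 11
  {1, 2, 3}: w = 9, v = 12
  {1, 2, 4}: w = 12, v = 13
  {1, 3, 4}: w = 15, v = 14
  {2, 3, 4}: w = 12, v = 15
  {1, 2, 3, 4}: w = 16 > 15, infeasible
Best feasible subset: items [2, 3, 4]
Total weight: 12 <= 15, total value: 15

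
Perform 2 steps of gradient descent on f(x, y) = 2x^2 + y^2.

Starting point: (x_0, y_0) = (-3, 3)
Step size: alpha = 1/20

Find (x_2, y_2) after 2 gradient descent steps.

f(x,y) = 2x^2 + y^2
grad_x = 4x + 0y, grad_y = 2y + 0x
Step 1: grad = (-12, 6), (-12/5, 27/10)
Step 2: grad = (-48/5, 27/5), (-48/25, 243/100)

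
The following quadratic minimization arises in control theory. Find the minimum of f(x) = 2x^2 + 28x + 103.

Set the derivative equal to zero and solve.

f(x) = 2x^2 + 28x + 103
f'(x) = 4x + (28) = 0
x = -28/4 = -7
f(-7) = 5
Since f''(x) = 4 > 0, this is a minimum.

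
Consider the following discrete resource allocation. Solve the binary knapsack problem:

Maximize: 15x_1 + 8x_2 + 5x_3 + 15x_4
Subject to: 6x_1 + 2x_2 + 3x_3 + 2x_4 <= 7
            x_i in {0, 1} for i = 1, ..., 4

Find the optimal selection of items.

Items: item 1 (v=15, w=6), item 2 (v=8, w=2), item 3 (v=5, w=3), item 4 (v=15, w=2)
Capacity: 7
Checking all 16 subsets (w = total weight, v = total value):
  {}: w = 0, v = 0
  {1}: w = 6, v = 15
  {2}: w = 2, v = 8
  {3}: w = 3, v = 5
  {4}: w = 2, v = 15
  {1, 2}: w = 8 > 7, infeasible
  {1, 3}: w = 9 > 7, infeasible
  {1, 4}: w = 8 > 7, infeasible
  {2, 3}: w = 5, v = 13
  {2, 4}: w = 4, v = 23
  {3, 4}: w = 5, v = 20
  {1, 2, 3}: w = 11 > 7, infeasible
  {1, 2, 4}: w = 10 > 7, infeasible
  {1, 3, 4}: w = 11 > 7, infeasible
  {2, 3, 4}: w = 7, v = 28
  {1, 2, 3, 4}: w = 13 > 7, infeasible
Best feasible subset: items [2, 3, 4]
Total weight: 7 <= 7, total value: 28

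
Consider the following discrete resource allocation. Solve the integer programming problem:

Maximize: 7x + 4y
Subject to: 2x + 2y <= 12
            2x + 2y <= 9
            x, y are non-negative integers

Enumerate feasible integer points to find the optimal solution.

Constraint 1: 2x + 2y <= 12
Constraint 2: 2x + 2y <= 9
Feasible x range (need y >= 0): 0 <= x <= min(12/2, 9/2) => x in {0, ..., 4}.
Enumerate feasible integer points row by row (the coefficient of y is 4 > 0, so for each x the largest feasible y gives the best value):
  x = 0: y <= min((12 - 2*0)/2, (9 - 2*0)/2) => y in {0, ..., 4}; best 7*0 + 4*4 = 16
  x = 1: y <= min((12 - 2*1)/2, (9 - 2*1)/2) => y in {0, ..., 3}; best 7*1 + 4*3 = 19
  x = 2: y <= min((12 - 2*2)/2, (9 - 2*2)/2) => y in {0, ..., 2}; best 7*2 + 4*2 = 22
  x = 3: y <= min((12 - 2*3)/2, (9 - 2*3)/2) => y in {0, ..., 1}; best 7*3 + 4*1 = 25
  x = 4: y <= min((12 - 2*4)/2, (9 - 2*4)/2) => y in {0}; best 7*4 + 4*0 = 28
The maximum 7x + 4y = 28 is achieved at x = 4, y = 0.
Check: 2*4 + 2*0 = 8 <= 12 and 2*4 + 2*0 = 8 <= 9.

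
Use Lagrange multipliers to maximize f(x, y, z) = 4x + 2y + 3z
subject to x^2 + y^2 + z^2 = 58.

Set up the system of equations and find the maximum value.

Lagrange conditions: 4 = 2*lambda*x, 2 = 2*lambda*y, 3 = 2*lambda*z
So x:4 = y:2 = z:3, i.e. x = 4t, y = 2t, z = 3t
Constraint: t^2*(4^2 + 2^2 + 3^2) = 58
  t^2 * 29 = 58  =>  t = sqrt(2)
Maximum = 4*4t + 2*2t + 3*3t = 29*sqrt(2) = sqrt(1682)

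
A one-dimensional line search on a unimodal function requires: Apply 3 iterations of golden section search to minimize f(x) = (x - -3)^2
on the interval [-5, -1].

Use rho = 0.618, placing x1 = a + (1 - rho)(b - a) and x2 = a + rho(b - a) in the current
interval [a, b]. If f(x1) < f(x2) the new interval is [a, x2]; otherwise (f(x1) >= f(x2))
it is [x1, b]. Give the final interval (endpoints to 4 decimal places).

Golden section search for min of f(x) = (x - -3)^2 on [-5, -1].
Each step: x1 = a + (1 - rho)(b - a), x2 = a + rho(b - a); if f(x1) < f(x2) keep [a, x2], otherwise keep [x1, b].
Step 1: [-5.0000, -1.0000], x1=-3.4720 (f=0.2228), x2=-2.5280 (f=0.2228); f(x1) = f(x2) (tie, not '<') => keep [-3.4720, -1.0000]
Step 2: [-3.4720, -1.0000], x1=-2.5277 (f=0.2231), x2=-1.9443 (f=1.1145); f(x1) < f(x2) => keep [-3.4720, -1.9443]
Step 3: [-3.4720, -1.9443], x1=-2.8884 (f=0.0125), x2=-2.5279 (f=0.2229); f(x1) < f(x2) => keep [-3.4720, -2.5279]
Final interval: [-3.4720, -2.5279]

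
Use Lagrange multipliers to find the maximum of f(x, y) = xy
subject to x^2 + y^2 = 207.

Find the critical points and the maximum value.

Lagrange conditions: y = 2*lambda*x and x = 2*lambda*y
If x = 0 then y = 0, violating the constraint, so x, y != 0.
Dividing: y/x = x/y => x^2 = y^2 => y = x or y = -x
Constraint: 2x^2 = 207 => x^2 = 207/2 => x = +/-sqrt(207/2)
Critical points: (sqrt(207/2), sqrt(207/2)), (-sqrt(207/2), -sqrt(207/2)), (sqrt(207/2), -sqrt(207/2)), (-sqrt(207/2), sqrt(207/2))
  y = x:  xy = x^2 = 207/2  at (sqrt(207/2), sqrt(207/2)) and (-sqrt(207/2), -sqrt(207/2))
  y = -x: xy = -x^2 = -207/2 at (sqrt(207/2), -sqrt(207/2)) and (-sqrt(207/2), sqrt(207/2))
Maximum xy = 207/2 at (sqrt(207/2), sqrt(207/2)) and (-sqrt(207/2), -sqrt(207/2))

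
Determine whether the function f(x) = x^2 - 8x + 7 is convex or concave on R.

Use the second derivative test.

f(x) = x^2 - 8x + 7
f'(x) = 2x - 8
f''(x) = 2
Since f''(x) = 2 > 0 for all x, f is convex on R.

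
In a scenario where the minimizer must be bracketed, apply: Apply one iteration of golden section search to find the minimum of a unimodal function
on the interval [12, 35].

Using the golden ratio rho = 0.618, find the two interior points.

Golden section search on [12, 35].
Golden ratio rho = 0.618 (approx).
Interior points:
  x_1 = 12 + (1-0.618)*23 = 20.7860
  x_2 = 12 + 0.618*23 = 26.2140
Compare f(x_1) and f(x_2) to determine which subinterval to keep.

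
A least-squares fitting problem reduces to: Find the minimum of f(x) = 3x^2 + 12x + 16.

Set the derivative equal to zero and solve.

f(x) = 3x^2 + 12x + 16
f'(x) = 6x + (12) = 0
x = -12/6 = -2
f(-2) = 4
Since f''(x) = 6 > 0, this is a minimum.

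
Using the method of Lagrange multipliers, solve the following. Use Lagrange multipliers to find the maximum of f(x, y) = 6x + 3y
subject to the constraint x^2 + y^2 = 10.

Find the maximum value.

Set up Lagrange conditions: grad f = lambda * grad g
  6 = 2*lambda*x
  3 = 2*lambda*y
From these: x/y = 6/3, so x = 6t, y = 3t for some t.
Substitute into constraint: (6t)^2 + (3t)^2 = 10
  t^2 * 45 = 10
  t = sqrt(10/45)
Maximum = 6*x + 3*y = (6^2 + 3^2)*t = 45 * sqrt(10/45) = sqrt(450)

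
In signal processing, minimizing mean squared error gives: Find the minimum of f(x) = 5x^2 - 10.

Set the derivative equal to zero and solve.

f(x) = 5x^2 - 10
f'(x) = 10x + (0) = 0
x = 0/10 = 0
f(0) = -10
Since f''(x) = 10 > 0, this is a minimum.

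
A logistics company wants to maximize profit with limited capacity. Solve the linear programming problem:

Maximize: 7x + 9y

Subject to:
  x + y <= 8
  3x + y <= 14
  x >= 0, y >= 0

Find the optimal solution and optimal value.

Feasible vertices: (0, 0), (0, 8), (3, 5), (14/3, 0)
Objective 7x + 9y at each:
  (0, 0): 0
  (0, 8): 72
  (3, 5): 66
  (14/3, 0): 98/3
Maximum is 72 at (0, 8).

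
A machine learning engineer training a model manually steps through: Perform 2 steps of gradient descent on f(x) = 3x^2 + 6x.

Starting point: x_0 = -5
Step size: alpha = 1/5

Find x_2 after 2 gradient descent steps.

f(x) = 3x^2 + 6x, f'(x) = 6x + (6)
Step 1: f'(-5) = -24, x_1 = -5 - 1/5 * -24 = -1/5
Step 2: f'(-1/5) = 24/5, x_2 = -1/5 - 1/5 * 24/5 = -29/25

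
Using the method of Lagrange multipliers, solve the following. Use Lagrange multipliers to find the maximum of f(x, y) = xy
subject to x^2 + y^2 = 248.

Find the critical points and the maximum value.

Lagrange conditions: y = 2*lambda*x and x = 2*lambda*y
If x = 0 then y = 0, violating the constraint, so x, y != 0.
Dividing: y/x = x/y => x^2 = y^2 => y = x or y = -x
Constraint: 2x^2 = 248 => x^2 = 124 => x = +/-sqrt(124)
Critical points: (sqrt(124), sqrt(124)), (-sqrt(124), -sqrt(124)), (sqrt(124), -sqrt(124)), (-sqrt(124), sqrt(124))
  y = x:  xy = x^2 = 124  at (sqrt(124), sqrt(124)) and (-sqrt(124), -sqrt(124))
  y = -x: xy = -x^2 = -124 at (sqrt(124), -sqrt(124)) and (-sqrt(124), sqrt(124))
Maximum xy = 124 at (sqrt(124), sqrt(124)) and (-sqrt(124), -sqrt(124))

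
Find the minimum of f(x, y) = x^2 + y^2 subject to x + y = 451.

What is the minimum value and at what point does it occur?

Substitute y = 451 - x into f(x,y) = x^2 + y^2:
g(x) = x^2 + (451 - x)^2 = 2x^2 - 902x + 203401
g'(x) = 4x - 902 = 0  =>  x = 451/2
y = 451 - 451/2 = 451/2
Minimum value = (451/2)^2 + (451/2)^2 = 203401/2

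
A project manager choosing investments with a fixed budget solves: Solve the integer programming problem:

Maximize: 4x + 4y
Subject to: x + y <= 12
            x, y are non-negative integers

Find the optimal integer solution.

Objective: 4x + 4y, constraint: x + y <= 12
Coefficient of x is 4 >= coefficient of y is 4, so allocate the entire budget to x.
Optimal: x = 12, y = 0, value = 48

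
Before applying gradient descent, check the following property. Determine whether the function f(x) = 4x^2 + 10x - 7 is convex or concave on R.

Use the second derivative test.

f(x) = 4x^2 + 10x - 7
f'(x) = 8x + 10
f''(x) = 8
Since f''(x) = 8 > 0 for all x, f is convex on R.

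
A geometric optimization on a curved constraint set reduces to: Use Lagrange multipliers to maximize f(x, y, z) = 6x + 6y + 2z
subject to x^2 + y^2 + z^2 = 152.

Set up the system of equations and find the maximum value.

Lagrange conditions: 6 = 2*lambda*x, 6 = 2*lambda*y, 2 = 2*lambda*z
So x:6 = y:6 = z:2, i.e. x = 6t, y = 6t, z = 2t
Constraint: t^2*(6^2 + 6^2 + 2^2) = 152
  t^2 * 76 = 152  =>  t = sqrt(2)
Maximum = 6*6t + 6*6t + 2*2t = 76*sqrt(2) = sqrt(11552)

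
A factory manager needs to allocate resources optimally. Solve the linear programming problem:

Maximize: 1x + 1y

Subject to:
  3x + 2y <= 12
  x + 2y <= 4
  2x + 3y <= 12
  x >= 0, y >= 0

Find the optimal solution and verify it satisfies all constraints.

Feasible vertices: (0, 0), (0, 2), (4, 0)
Objective 1x + 1y at each vertex:
  (0, 0): 0
  (0, 2): 2
  (4, 0): 4
Maximum is 4 at (4, 0).
Verify constraints at (x, y) = (4, 0):
  3*4 + 2*0 = 12 <= 12 (active)
  1*4 + 2*0 = 4 <= 4 (active)
  2*4 + 3*0 = 8 <= 12
  x = 4 >= 0, y = 0 >= 0. All constraints satisfied.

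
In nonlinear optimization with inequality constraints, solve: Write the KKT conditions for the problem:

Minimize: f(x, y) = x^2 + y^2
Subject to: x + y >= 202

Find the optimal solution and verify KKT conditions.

KKT conditions for min x^2 + y^2 s.t. x + y >= 202:
Stationarity: 2x = mu, 2y = mu
So x = y = mu/2.
Complementary slackness: mu*(x + y - 202) = 0
Primal feasibility: x + y >= 202; dual feasibility: mu >= 0
If mu = 0 then x = y = 0, but 0 + 0 < 202 is infeasible, so the constraint is active.
Constraint active: x + y = 2*(mu/2) = 202 => mu = 202
x = y = 101, f = 20402
Verify: stationarity 2*101 = 202 = mu; primal 101 + 101 = 202 >= 202; dual mu = 202 >= 0; complementary slackness 202*(202 - 202) = 0. All KKT conditions hold.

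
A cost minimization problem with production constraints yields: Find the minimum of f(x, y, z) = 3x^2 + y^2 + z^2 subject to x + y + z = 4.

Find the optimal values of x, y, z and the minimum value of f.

Using Lagrange multipliers on f = 3x^2 + y^2 + z^2 with constraint x + y + z = 4:
Conditions: 2*3*x = lambda, 2*1*y = lambda, 2*1*z = lambda
So x = lambda/6, y = lambda/2, z = lambda/2
Substituting into constraint: lambda * (7/6) = 4
lambda = 24/7
x = 4/7, y = 12/7, z = 12/7
Minimum value = 48/7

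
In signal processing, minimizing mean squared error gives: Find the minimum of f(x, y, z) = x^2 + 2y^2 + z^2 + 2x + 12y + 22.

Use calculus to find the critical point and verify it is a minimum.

f(x,y,z) = x^2 + 2y^2 + z^2 + 2x + 12y + 22
df/dx = 2x + (2) = 0 => x = -1
df/dy = 4y + (12) = 0 => y = -3
df/dz = 2z + (0) = 0 => z = 0
f(-1,-3,0) = 1*(-1)^2 + 2*(-3)^2 + 1*(0)^2 + 2*(-1) + 12*(-3) + 22 = 3
Hessian is diagonal with entries 2, 4, 2 > 0, confirmed minimum.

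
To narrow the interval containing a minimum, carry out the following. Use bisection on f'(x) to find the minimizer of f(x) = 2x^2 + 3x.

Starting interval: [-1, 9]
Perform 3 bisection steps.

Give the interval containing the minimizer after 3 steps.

Finding critical point of f(x) = 2x^2 + 3x using bisection on f'(x) = 4x + 3.
f'(x) = 0 when x = -3/4.
Starting interval: [-1, 9]
Step 1: mid = 4, f'(mid) = 19, new interval = [-1, 4]
Step 2: mid = 3/2, f'(mid) = 9, new interval = [-1, 3/2]
Step 3: mid = 1/4, f'(mid) = 4, new interval = [-1, 1/4]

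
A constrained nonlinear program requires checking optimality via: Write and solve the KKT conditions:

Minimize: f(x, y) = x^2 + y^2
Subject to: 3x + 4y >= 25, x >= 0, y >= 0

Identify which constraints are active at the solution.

KKT conditions for min x^2 + y^2 s.t. 3x + 4y >= 25, x >= 0, y >= 0:
Stationarity: 2x = mu*3 + mu_x, 2y = mu*4 + mu_y, with mu, mu_x, mu_y >= 0
Complementary slackness: mu*(3x + 4y - 25) = 0, mu_x*x = 0, mu_y*y = 0
(0, 0) is infeasible (3*0 + 4*0 < 25), so if mu = 0 stationarity would force x = mu_x/2 >= 0, y = mu_y/2 >= 0 with mu_x*x = mu_y*y = 0, i.e. x = y = 0: contradiction. Hence mu > 0 and 3x + 4y = 25 is active.
Try x > 0, y > 0 (so mu_x = mu_y = 0): x = 3*mu/2, y = 4*mu/2
Substitute: 3*(3*mu/2) + 4*(4*mu/2) = 25
  mu*25/2 = 25 => mu = 2
x* = 3 > 0, y* = 4 > 0, consistent with mu_x = mu_y = 0.
f is convex and the constraints are linear, so this KKT point is the global minimum.
f* = 25
Active constraints: 3x + 4y >= 25 (holds with equality, mu = 2 > 0); x >= 0 and y >= 0 are inactive (mu_x = mu_y = 0).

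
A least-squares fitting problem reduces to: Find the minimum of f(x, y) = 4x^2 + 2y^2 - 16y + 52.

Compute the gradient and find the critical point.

f(x,y) = 4x^2 + 2y^2 - 16y + 52
df/dx = 8x + (0) = 0  =>  x = 0
df/dy = 4y + (-16) = 0  =>  y = 4
f(0, 4) = 4*(0)^2 + 2*(4)^2 + -16*(4) + 52 = 20
Hessian is diagonal with entries 8, 4 > 0, so this is a minimum.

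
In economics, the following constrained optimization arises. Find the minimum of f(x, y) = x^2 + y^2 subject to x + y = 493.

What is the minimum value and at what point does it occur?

Substitute y = 493 - x into f(x,y) = x^2 + y^2:
g(x) = x^2 + (493 - x)^2 = 2x^2 - 986x + 243049
g'(x) = 4x - 986 = 0  =>  x = 493/2
y = 493 - 493/2 = 493/2
Minimum value = (493/2)^2 + (493/2)^2 = 243049/2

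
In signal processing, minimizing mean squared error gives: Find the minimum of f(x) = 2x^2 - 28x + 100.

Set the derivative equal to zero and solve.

f(x) = 2x^2 - 28x + 100
f'(x) = 4x + (-28) = 0
x = 28/4 = 7
f(7) = 2
Since f''(x) = 4 > 0, this is a minimum.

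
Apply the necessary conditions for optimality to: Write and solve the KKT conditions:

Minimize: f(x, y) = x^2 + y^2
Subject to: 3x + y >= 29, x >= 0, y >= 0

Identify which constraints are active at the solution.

KKT conditions for min x^2 + y^2 s.t. 3x + 1y >= 29, x >= 0, y >= 0:
Stationarity: 2x = mu*3 + mu_x, 2y = mu*1 + mu_y, with mu, mu_x, mu_y >= 0
Complementary slackness: mu*(3x + y - 29) = 0, mu_x*x = 0, mu_y*y = 0
(0, 0) is infeasible (3*0 + 1*0 < 29), so if mu = 0 stationarity would force x = mu_x/2 >= 0, y = mu_y/2 >= 0 with mu_x*x = mu_y*y = 0, i.e. x = y = 0: contradiction. Hence mu > 0 and 3x + y = 29 is active.
Try x > 0, y > 0 (so mu_x = mu_y = 0): x = 3*mu/2, y = 1*mu/2
Substitute: 3*(3*mu/2) + 1*(1*mu/2) = 29
  mu*10/2 = 29 => mu = 29/5
x* = 87/10 > 0, y* = 29/10 > 0, consistent with mu_x = mu_y = 0.
f is convex and the constraints are linear, so this KKT point is the global minimum.
f* = 841/10
Active constraints: 3x + y >= 29 (holds with equality, mu = 29/5 > 0); x >= 0 and y >= 0 are inactive (mu_x = mu_y = 0).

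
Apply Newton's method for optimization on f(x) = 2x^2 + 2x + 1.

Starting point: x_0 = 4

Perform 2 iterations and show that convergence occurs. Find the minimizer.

f(x) = 2x^2 + 2x + 1, f'(x) = 4x + (2), f''(x) = 4
Step 1: f'(4) = 18, x_1 = 4 - 18/4 = -1/2
Step 2: f'(-1/2) = 0, x_2 = -1/2 (converged)
Newton's method converges in 1 step for quadratics.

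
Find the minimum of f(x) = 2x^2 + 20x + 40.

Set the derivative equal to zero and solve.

f(x) = 2x^2 + 20x + 40
f'(x) = 4x + (20) = 0
x = -20/4 = -5
f(-5) = -10
Since f''(x) = 4 > 0, this is a minimum.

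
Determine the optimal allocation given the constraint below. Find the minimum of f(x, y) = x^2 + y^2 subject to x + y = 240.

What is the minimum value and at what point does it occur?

Substitute y = 240 - x into f(x,y) = x^2 + y^2:
g(x) = x^2 + (240 - x)^2 = 2x^2 - 480x + 57600
g'(x) = 4x - 480 = 0  =>  x = 120
y = 240 - 120 = 120
Minimum value = 120^2 + 120^2 = 28800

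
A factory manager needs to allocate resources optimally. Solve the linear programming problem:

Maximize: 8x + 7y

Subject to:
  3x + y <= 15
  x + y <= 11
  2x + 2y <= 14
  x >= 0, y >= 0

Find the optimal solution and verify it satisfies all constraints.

Feasible vertices: (0, 0), (0, 7), (4, 3), (5, 0)
Objective 8x + 7y at each vertex:
  (0, 0): 0
  (0, 7): 49
  (4, 3): 53
  (5, 0): 40
Maximum is 53 at (4, 3).
Verify constraints at (x, y) = (4, 3):
  3*4 + 1*3 = 15 <= 15 (active)
  1*4 + 1*3 = 7 <= 11
  2*4 + 2*3 = 14 <= 14 (active)
  x = 4 >= 0, y = 3 >= 0. All constraints satisfied.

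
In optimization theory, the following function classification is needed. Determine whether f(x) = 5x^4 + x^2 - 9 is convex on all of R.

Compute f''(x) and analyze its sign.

f(x) = 5x^4 + x^2 - 9
f'(x) = 20x^3 + 2x
f''(x) = 60x^2 + 2
f''(x) = 60x^2 + 2 >= 2 > 0 for all x
Therefore, f is convex on R.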